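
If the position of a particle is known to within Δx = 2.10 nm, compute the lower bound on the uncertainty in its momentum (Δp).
2.511 × 10^-26 kg·m/s

Using the Heisenberg uncertainty principle:
ΔxΔp ≥ ℏ/2

The minimum uncertainty in momentum is:
Δp_min = ℏ/(2Δx)
Δp_min = (1.055e-34 J·s) / (2 × 2.100e-09 m)
Δp_min = 2.511e-26 kg·m/s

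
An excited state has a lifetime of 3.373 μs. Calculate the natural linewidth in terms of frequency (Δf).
23.592 kHz

Using the energy-time uncertainty principle and E = hf:
ΔEΔt ≥ ℏ/2
hΔf·Δt ≥ ℏ/2

The minimum frequency uncertainty is:
Δf = ℏ/(2hτ) = 1/(4πτ)
Δf = 1/(4π × 3.373e-06 s)
Δf = 2.359e+04 Hz = 23.592 kHz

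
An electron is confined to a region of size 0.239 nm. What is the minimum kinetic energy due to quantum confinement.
166.750 meV

Using the uncertainty principle:

1. Position uncertainty: Δx ≈ 2.390e-10 m
2. Minimum momentum uncertainty: Δp = ℏ/(2Δx) = 2.206e-25 kg·m/s
3. Minimum kinetic energy:
   KE = (Δp)²/(2m) = (2.206e-25)²/(2 × 9.109e-31 kg)
   KE = 2.672e-20 J = 166.750 meV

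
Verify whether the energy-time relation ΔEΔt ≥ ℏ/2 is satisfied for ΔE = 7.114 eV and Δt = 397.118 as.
Yes, it satisfies the uncertainty relation.

Calculate the product ΔEΔt:
ΔE = 7.114 eV = 1.140e-18 J
ΔEΔt = (1.140e-18 J) × (3.971e-16 s)
ΔEΔt = 4.526e-34 J·s

Compare to the minimum allowed value ℏ/2:
ℏ/2 = 5.273e-35 J·s

Since ΔEΔt = 4.526e-34 J·s ≥ 5.273e-35 J·s = ℏ/2,
this satisfies the uncertainty relation.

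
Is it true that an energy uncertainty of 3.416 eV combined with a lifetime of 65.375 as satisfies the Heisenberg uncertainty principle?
No, it violates the uncertainty relation.

Calculate the product ΔEΔt:
ΔE = 3.416 eV = 5.473e-19 J
ΔEΔt = (5.473e-19 J) × (6.538e-17 s)
ΔEΔt = 3.578e-35 J·s

Compare to the minimum allowed value ℏ/2:
ℏ/2 = 5.273e-35 J·s

Since ΔEΔt = 3.578e-35 J·s < 5.273e-35 J·s = ℏ/2,
this violates the uncertainty relation.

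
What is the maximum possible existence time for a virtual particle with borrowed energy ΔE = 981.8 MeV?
3.352 × 10^-25 s

Using the energy-time uncertainty principle:
ΔEΔt ≥ ℏ/2

For a virtual particle borrowing energy ΔE, the maximum lifetime is:
Δt_max = ℏ/(2ΔE)

Converting energy:
ΔE = 981.8 MeV = 1.573e-10 J

Δt_max = (1.055e-34 J·s) / (2 × 1.573e-10 J)
Δt_max = 3.352e-25 s = 3.352 × 10^-25 s

Virtual particles with higher borrowed energy exist for shorter times.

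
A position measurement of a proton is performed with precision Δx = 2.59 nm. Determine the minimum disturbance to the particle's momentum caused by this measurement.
2.036 × 10^-26 kg·m/s

The uncertainty principle implies that measuring position disturbs momentum:
ΔxΔp ≥ ℏ/2

When we measure position with precision Δx, we necessarily introduce a momentum uncertainty:
Δp ≥ ℏ/(2Δx)
Δp_min = (1.055e-34 J·s) / (2 × 2.590e-09 m)
Δp_min = 2.036e-26 kg·m/s

The more precisely we measure position, the greater the momentum disturbance.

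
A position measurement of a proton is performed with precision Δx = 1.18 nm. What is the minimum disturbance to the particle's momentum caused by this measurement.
4.469 × 10^-26 kg·m/s

The uncertainty principle implies that measuring position disturbs momentum:
ΔxΔp ≥ ℏ/2

When we measure position with precision Δx, we necessarily introduce a momentum uncertainty:
Δp ≥ ℏ/(2Δx)
Δp_min = (1.055e-34 J·s) / (2 × 1.180e-09 m)
Δp_min = 4.469e-26 kg·m/s

The more precisely we measure position, the greater the momentum disturbance.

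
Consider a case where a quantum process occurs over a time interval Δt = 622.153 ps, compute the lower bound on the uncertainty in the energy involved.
528.979 neV

Using the energy-time uncertainty principle:
ΔEΔt ≥ ℏ/2

The minimum uncertainty in energy is:
ΔE_min = ℏ/(2Δt)
ΔE_min = (1.055e-34 J·s) / (2 × 6.222e-10 s)
ΔE_min = 8.475e-26 J = 528.979 neV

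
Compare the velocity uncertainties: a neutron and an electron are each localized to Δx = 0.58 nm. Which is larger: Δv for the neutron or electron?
The electron has the larger minimum velocity uncertainty, by a ratio of 1838.7.

For both particles, Δp_min = ℏ/(2Δx) = 9.091e-26 kg·m/s (same for both).

The velocity uncertainty is Δv = Δp/m:
- neutron: Δv = 9.091e-26 / 1.675e-27 = 5.428e+01 m/s = 54.278 m/s
- electron: Δv = 9.091e-26 / 9.109e-31 = 9.980e+04 m/s = 99.800 km/s

Ratio: 9.980e+04 / 5.428e+01 = 1838.7

The lighter particle has larger velocity uncertainty because Δv ∝ 1/m.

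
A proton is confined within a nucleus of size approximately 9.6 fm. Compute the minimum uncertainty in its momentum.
5.493 × 10^-21 kg·m/s

Using the Heisenberg uncertainty principle:
ΔxΔp ≥ ℏ/2

With Δx ≈ L = 9.600e-15 m (the confinement size):
Δp_min = ℏ/(2Δx)
Δp_min = (1.055e-34 J·s) / (2 × 9.600e-15 m)
Δp_min = 5.493e-21 kg·m/s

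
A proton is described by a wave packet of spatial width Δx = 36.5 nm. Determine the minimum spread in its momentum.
1.445 × 10^-27 kg·m/s

For a wave packet, the spatial width Δx and momentum spread Δp are related by the uncertainty principle:
ΔxΔp ≥ ℏ/2

The minimum momentum spread is:
Δp_min = ℏ/(2Δx)
Δp_min = (1.055e-34 J·s) / (2 × 3.650e-08 m)
Δp_min = 1.445e-27 kg·m/s

A wave packet cannot have both a well-defined position and well-defined momentum.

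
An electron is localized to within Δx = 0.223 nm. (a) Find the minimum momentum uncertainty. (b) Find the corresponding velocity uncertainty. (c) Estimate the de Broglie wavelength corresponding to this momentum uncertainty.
(a) Δp_min = 2.365 × 10^-25 kg·m/s
(b) Δv_min = 259.569 km/s
(c) λ_dB = 2.802 nm

Step-by-step:

(a) From the uncertainty principle:
Δp_min = ℏ/(2Δx) = (1.055e-34 J·s)/(2 × 2.230e-10 m) = 2.365e-25 kg·m/s

(b) The velocity uncertainty:
Δv = Δp/m = (2.365e-25 kg·m/s)/(9.109e-31 kg) = 2.596e+05 m/s = 259.569 km/s

(c) The de Broglie wavelength for this momentum:
λ = h/p = (6.626e-34 J·s)/(2.365e-25 kg·m/s) = 2.802e-09 m = 2.802 nm

Note: The de Broglie wavelength is comparable to the localization size, as expected from wave-particle duality.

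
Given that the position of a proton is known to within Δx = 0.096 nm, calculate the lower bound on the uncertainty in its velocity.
328.380 m/s

Using the Heisenberg uncertainty principle and Δp = mΔv:
ΔxΔp ≥ ℏ/2
Δx(mΔv) ≥ ℏ/2

The minimum uncertainty in velocity is:
Δv_min = ℏ/(2mΔx)
Δv_min = (1.055e-34 J·s) / (2 × 1.673e-27 kg × 9.600e-11 m)
Δv_min = 3.284e+02 m/s = 328.380 m/s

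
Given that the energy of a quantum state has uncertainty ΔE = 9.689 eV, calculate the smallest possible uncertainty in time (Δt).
33.967 as

Using the energy-time uncertainty principle:
ΔEΔt ≥ ℏ/2

The minimum uncertainty in time is:
Δt_min = ℏ/(2ΔE)
Δt_min = (1.055e-34 J·s) / (2 × 1.552e-18 J)
Δt_min = 3.397e-17 s = 33.967 as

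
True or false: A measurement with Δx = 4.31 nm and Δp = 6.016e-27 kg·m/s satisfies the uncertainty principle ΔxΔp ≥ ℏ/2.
No, it violates the uncertainty principle (impossible measurement).

Calculate the product ΔxΔp:
ΔxΔp = (4.310e-09 m) × (6.016e-27 kg·m/s)
ΔxΔp = 2.593e-35 J·s

Compare to the minimum allowed value ℏ/2:
ℏ/2 = 5.273e-35 J·s

Since ΔxΔp = 2.593e-35 J·s < 5.273e-35 J·s = ℏ/2,
the measurement violates the uncertainty principle.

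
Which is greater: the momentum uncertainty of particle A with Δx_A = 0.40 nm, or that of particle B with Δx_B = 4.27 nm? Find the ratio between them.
Particle A has the larger minimum momentum uncertainty, by a factor of 10.67.

For each particle, the minimum momentum uncertainty is Δp_min = ℏ/(2Δx):

Particle A: Δp_A = ℏ/(2×4.000e-10 m) = 1.318e-25 kg·m/s
Particle B: Δp_B = ℏ/(2×4.270e-09 m) = 1.235e-26 kg·m/s

Ratio: Δp_A/Δp_B = 10.67

Since Δp_min ∝ 1/Δx, the particle with smaller position uncertainty (A) has larger momentum uncertainty.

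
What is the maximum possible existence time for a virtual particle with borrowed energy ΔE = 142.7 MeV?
2.306 ys

Using the energy-time uncertainty principle:
ΔEΔt ≥ ℏ/2

For a virtual particle borrowing energy ΔE, the maximum lifetime is:
Δt_max = ℏ/(2ΔE)

Converting energy:
ΔE = 142.7 MeV = 2.286e-11 J

Δt_max = (1.055e-34 J·s) / (2 × 2.286e-11 J)
Δt_max = 2.306e-24 s = 2.306 ys

Virtual particles with higher borrowed energy exist for shorter times.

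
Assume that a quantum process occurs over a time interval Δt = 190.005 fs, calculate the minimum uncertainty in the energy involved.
1.732 meV

Using the energy-time uncertainty principle:
ΔEΔt ≥ ℏ/2

The minimum uncertainty in energy is:
ΔE_min = ℏ/(2Δt)
ΔE_min = (1.055e-34 J·s) / (2 × 1.900e-13 s)
ΔE_min = 2.775e-22 J = 1.732 meV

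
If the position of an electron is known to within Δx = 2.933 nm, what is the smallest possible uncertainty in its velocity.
19.735 km/s

Using the Heisenberg uncertainty principle and Δp = mΔv:
ΔxΔp ≥ ℏ/2
Δx(mΔv) ≥ ℏ/2

The minimum uncertainty in velocity is:
Δv_min = ℏ/(2mΔx)
Δv_min = (1.055e-34 J·s) / (2 × 9.109e-31 kg × 2.933e-09 m)
Δv_min = 1.974e+04 m/s = 19.735 km/s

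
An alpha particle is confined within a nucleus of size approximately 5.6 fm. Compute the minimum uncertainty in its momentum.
9.416 × 10^-21 kg·m/s

Using the Heisenberg uncertainty principle:
ΔxΔp ≥ ℏ/2

With Δx ≈ L = 5.600e-15 m (the confinement size):
Δp_min = ℏ/(2Δx)
Δp_min = (1.055e-34 J·s) / (2 × 5.600e-15 m)
Δp_min = 9.416e-21 kg·m/s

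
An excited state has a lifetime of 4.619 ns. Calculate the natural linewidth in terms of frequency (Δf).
17.228 MHz

Using the energy-time uncertainty principle and E = hf:
ΔEΔt ≥ ℏ/2
hΔf·Δt ≥ ℏ/2

The minimum frequency uncertainty is:
Δf = ℏ/(2hτ) = 1/(4πτ)
Δf = 1/(4π × 4.619e-09 s)
Δf = 1.723e+07 Hz = 17.228 MHz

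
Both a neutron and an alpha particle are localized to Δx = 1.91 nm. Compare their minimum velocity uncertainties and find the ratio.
The neutron has the larger minimum velocity uncertainty, by a ratio of 4.0.

For both particles, Δp_min = ℏ/(2Δx) = 2.761e-26 kg·m/s (same for both).

The velocity uncertainty is Δv = Δp/m:
- neutron: Δv = 2.761e-26 / 1.675e-27 = 1.648e+01 m/s = 16.482 m/s
- alpha particle: Δv = 2.761e-26 / 6.645e-27 = 4.155e+00 m/s = 4.155 m/s

Ratio: 1.648e+01 / 4.155e+00 = 4.0

The lighter particle has larger velocity uncertainty because Δv ∝ 1/m.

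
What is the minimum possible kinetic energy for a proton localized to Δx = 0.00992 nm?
52.715 meV

Localizing a particle requires giving it sufficient momentum uncertainty:

1. From uncertainty principle: Δp ≥ ℏ/(2Δx)
   Δp_min = (1.055e-34 J·s) / (2 × 9.920e-12 m)
   Δp_min = 5.315e-24 kg·m/s

2. This momentum uncertainty corresponds to kinetic energy:
   KE ≈ (Δp)²/(2m) = (5.315e-24)²/(2 × 1.673e-27 kg)
   KE = 8.446e-21 J = 52.715 meV

Tighter localization requires more energy.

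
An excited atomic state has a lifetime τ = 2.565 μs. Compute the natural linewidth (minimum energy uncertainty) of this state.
128.306 peV

Using the energy-time uncertainty principle:
ΔEΔt ≥ ℏ/2

The lifetime τ represents the time uncertainty Δt.
The natural linewidth (minimum energy uncertainty) is:

ΔE = ℏ/(2τ)
ΔE = (1.055e-34 J·s) / (2 × 2.565e-06 s)
ΔE = 2.056e-29 J = 128.306 peV

This natural linewidth limits the precision of spectroscopic measurements.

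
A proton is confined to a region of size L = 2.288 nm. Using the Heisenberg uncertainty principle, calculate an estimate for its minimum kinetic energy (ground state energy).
990.928 neV

Using the uncertainty principle to estimate ground state energy:

1. The position uncertainty is approximately the confinement size:
   Δx ≈ L = 2.288e-09 m

2. From ΔxΔp ≥ ℏ/2, the minimum momentum uncertainty is:
   Δp ≈ ℏ/(2L) = 2.305e-26 kg·m/s

3. The kinetic energy is approximately:
   KE ≈ (Δp)²/(2m) = (2.305e-26)²/(2 × 1.673e-27 kg)
   KE ≈ 1.588e-25 J = 990.928 neV

This is an order-of-magnitude estimate of the ground state energy.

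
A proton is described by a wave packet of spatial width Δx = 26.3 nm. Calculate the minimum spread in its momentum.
2.005 × 10^-27 kg·m/s

For a wave packet, the spatial width Δx and momentum spread Δp are related by the uncertainty principle:
ΔxΔp ≥ ℏ/2

The minimum momentum spread is:
Δp_min = ℏ/(2Δx)
Δp_min = (1.055e-34 J·s) / (2 × 2.630e-08 m)
Δp_min = 2.005e-27 kg·m/s

A wave packet cannot have both a well-defined position and well-defined momentum.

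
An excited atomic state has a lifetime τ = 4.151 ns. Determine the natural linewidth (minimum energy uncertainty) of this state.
79.284 neV

Using the energy-time uncertainty principle:
ΔEΔt ≥ ℏ/2

The lifetime τ represents the time uncertainty Δt.
The natural linewidth (minimum energy uncertainty) is:

ΔE = ℏ/(2τ)
ΔE = (1.055e-34 J·s) / (2 × 4.151e-09 s)
ΔE = 1.270e-26 J = 79.284 neV

This natural linewidth limits the precision of spectroscopic measurements.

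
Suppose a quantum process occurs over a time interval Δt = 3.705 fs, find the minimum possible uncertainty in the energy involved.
88.828 meV

Using the energy-time uncertainty principle:
ΔEΔt ≥ ℏ/2

The minimum uncertainty in energy is:
ΔE_min = ℏ/(2Δt)
ΔE_min = (1.055e-34 J·s) / (2 × 3.705e-15 s)
ΔE_min = 1.423e-20 J = 88.828 meV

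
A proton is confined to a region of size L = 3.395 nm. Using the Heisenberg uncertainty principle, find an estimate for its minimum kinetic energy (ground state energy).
450.064 neV

Using the uncertainty principle to estimate ground state energy:

1. The position uncertainty is approximately the confinement size:
   Δx ≈ L = 3.395e-09 m

2. From ΔxΔp ≥ ℏ/2, the minimum momentum uncertainty is:
   Δp ≈ ℏ/(2L) = 1.553e-26 kg·m/s

3. The kinetic energy is approximately:
   KE ≈ (Δp)²/(2m) = (1.553e-26)²/(2 × 1.673e-27 kg)
   KE ≈ 7.211e-26 J = 450.064 neV

This is an order-of-magnitude estimate of the ground state energy.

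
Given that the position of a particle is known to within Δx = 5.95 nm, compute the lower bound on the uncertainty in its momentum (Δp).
8.862 × 10^-27 kg·m/s

Using the Heisenberg uncertainty principle:
ΔxΔp ≥ ℏ/2

The minimum uncertainty in momentum is:
Δp_min = ℏ/(2Δx)
Δp_min = (1.055e-34 J·s) / (2 × 5.950e-09 m)
Δp_min = 8.862e-27 kg·m/s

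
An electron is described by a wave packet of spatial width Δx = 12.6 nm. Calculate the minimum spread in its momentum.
4.185 × 10^-27 kg·m/s

For a wave packet, the spatial width Δx and momentum spread Δp are related by the uncertainty principle:
ΔxΔp ≥ ℏ/2

The minimum momentum spread is:
Δp_min = ℏ/(2Δx)
Δp_min = (1.055e-34 J·s) / (2 × 1.260e-08 m)
Δp_min = 4.185e-27 kg·m/s

A wave packet cannot have both a well-defined position and well-defined momentum.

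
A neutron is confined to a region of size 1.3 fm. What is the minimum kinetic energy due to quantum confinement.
3.065 MeV

Using the uncertainty principle:

1. Position uncertainty: Δx ≈ 1.300e-15 m
2. Minimum momentum uncertainty: Δp = ℏ/(2Δx) = 4.056e-20 kg·m/s
3. Minimum kinetic energy:
   KE = (Δp)²/(2m) = (4.056e-20)²/(2 × 1.675e-27 kg)
   KE = 4.911e-13 J = 3.065 MeV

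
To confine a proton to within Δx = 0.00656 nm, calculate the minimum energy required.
120.544 meV

Localizing a particle requires giving it sufficient momentum uncertainty:

1. From uncertainty principle: Δp ≥ ℏ/(2Δx)
   Δp_min = (1.055e-34 J·s) / (2 × 6.560e-12 m)
   Δp_min = 8.038e-24 kg·m/s

2. This momentum uncertainty corresponds to kinetic energy:
   KE ≈ (Δp)²/(2m) = (8.038e-24)²/(2 × 1.673e-27 kg)
   KE = 1.931e-20 J = 120.544 meV

Tighter localization requires more energy.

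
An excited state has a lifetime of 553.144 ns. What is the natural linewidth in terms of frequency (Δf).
143.864 kHz

Using the energy-time uncertainty principle and E = hf:
ΔEΔt ≥ ℏ/2
hΔf·Δt ≥ ℏ/2

The minimum frequency uncertainty is:
Δf = ℏ/(2hτ) = 1/(4πτ)
Δf = 1/(4π × 5.531e-07 s)
Δf = 1.439e+05 Hz = 143.864 kHz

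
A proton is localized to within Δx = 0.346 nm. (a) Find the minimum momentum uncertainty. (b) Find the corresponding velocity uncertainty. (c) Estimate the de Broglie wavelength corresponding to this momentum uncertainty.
(a) Δp_min = 1.524 × 10^-25 kg·m/s
(b) Δv_min = 91.111 m/s
(c) λ_dB = 4.348 nm

Step-by-step:

(a) From the uncertainty principle:
Δp_min = ℏ/(2Δx) = (1.055e-34 J·s)/(2 × 3.460e-10 m) = 1.524e-25 kg·m/s

(b) The velocity uncertainty:
Δv = Δp/m = (1.524e-25 kg·m/s)/(1.673e-27 kg) = 9.111e+01 m/s = 91.111 m/s

(c) The de Broglie wavelength for this momentum:
λ = h/p = (6.626e-34 J·s)/(1.524e-25 kg·m/s) = 4.348e-09 m = 4.348 nm

Note: The de Broglie wavelength is comparable to the localization size, as expected from wave-particle duality.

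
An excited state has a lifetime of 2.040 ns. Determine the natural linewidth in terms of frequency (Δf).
39.009 MHz

Using the energy-time uncertainty principle and E = hf:
ΔEΔt ≥ ℏ/2
hΔf·Δt ≥ ℏ/2

The minimum frequency uncertainty is:
Δf = ℏ/(2hτ) = 1/(4πτ)
Δf = 1/(4π × 2.040e-09 s)
Δf = 3.901e+07 Hz = 39.009 MHz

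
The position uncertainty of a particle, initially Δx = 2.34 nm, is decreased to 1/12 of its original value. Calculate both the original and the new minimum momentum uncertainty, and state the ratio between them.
Original Δp_min = 2.253 × 10^-26 kg·m/s; new Δp'_min = 2.704 × 10^-25 kg·m/s; ratio Δp'_min/Δp_min = 12.

From the uncertainty principle ΔxΔp ≥ ℏ/2, the minimum momentum uncertainty is Δp_min = ℏ/(2Δx).

Original (Δx = 2.34 nm = 2.340e-09 m):
Δp_min = (1.055e-34 J·s)/(2 × 2.340e-09 m) = 2.253e-26 kg·m/s

When Δx → (1/12)Δx:
Δp'_min = ℏ/(2 × (1/12)Δx) = 12 × ℏ/(2Δx) = 12 × Δp_min
Δp'_min = 12 × 2.253e-26 kg·m/s = 2.704e-25 kg·m/s

Since Δp_min ∝ 1/Δx, when Δx is decreased to 1/12 of its original value, Δp_min increases to 12 times its original value.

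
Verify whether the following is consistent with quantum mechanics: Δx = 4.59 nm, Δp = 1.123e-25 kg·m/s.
Yes, it satisfies the uncertainty principle.

Calculate the product ΔxΔp:
ΔxΔp = (4.590e-09 m) × (1.123e-25 kg·m/s)
ΔxΔp = 5.155e-34 J·s

Compare to the minimum allowed value ℏ/2:
ℏ/2 = 5.273e-35 J·s

Since ΔxΔp = 5.155e-34 J·s ≥ 5.273e-35 J·s = ℏ/2,
the measurement satisfies the uncertainty principle.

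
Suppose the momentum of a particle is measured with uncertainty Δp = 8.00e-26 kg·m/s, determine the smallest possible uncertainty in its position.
659.107 pm

Using the Heisenberg uncertainty principle:
ΔxΔp ≥ ℏ/2

The minimum uncertainty in position is:
Δx_min = ℏ/(2Δp)
Δx_min = (1.055e-34 J·s) / (2 × 8.000e-26 kg·m/s)
Δx_min = 6.591e-10 m = 659.107 pm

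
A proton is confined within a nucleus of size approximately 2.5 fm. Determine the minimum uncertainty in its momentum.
2.109 × 10^-20 kg·m/s

Using the Heisenberg uncertainty principle:
ΔxΔp ≥ ℏ/2

With Δx ≈ L = 2.500e-15 m (the confinement size):
Δp_min = ℏ/(2Δx)
Δp_min = (1.055e-34 J·s) / (2 × 2.500e-15 m)
Δp_min = 2.109e-20 kg·m/s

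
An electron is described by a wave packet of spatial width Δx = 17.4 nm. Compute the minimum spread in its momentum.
3.030 × 10^-27 kg·m/s

For a wave packet, the spatial width Δx and momentum spread Δp are related by the uncertainty principle:
ΔxΔp ≥ ℏ/2

The minimum momentum spread is:
Δp_min = ℏ/(2Δx)
Δp_min = (1.055e-34 J·s) / (2 × 1.740e-08 m)
Δp_min = 3.030e-27 kg·m/s

A wave packet cannot have both a well-defined position and well-defined momentum.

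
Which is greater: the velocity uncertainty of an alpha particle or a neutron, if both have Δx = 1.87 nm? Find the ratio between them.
The neutron has the larger minimum velocity uncertainty, by a ratio of 4.0.

For both particles, Δp_min = ℏ/(2Δx) = 2.820e-26 kg·m/s (same for both).

The velocity uncertainty is Δv = Δp/m:
- alpha particle: Δv = 2.820e-26 / 6.645e-27 = 4.244e+00 m/s = 4.244 m/s
- neutron: Δv = 2.820e-26 / 1.675e-27 = 1.683e+01 m/s = 16.835 m/s

Ratio: 1.683e+01 / 4.244e+00 = 4.0

The lighter particle has larger velocity uncertainty because Δv ∝ 1/m.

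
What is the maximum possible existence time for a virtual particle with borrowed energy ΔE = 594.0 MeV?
5.541 × 10^-25 s

Using the energy-time uncertainty principle:
ΔEΔt ≥ ℏ/2

For a virtual particle borrowing energy ΔE, the maximum lifetime is:
Δt_max = ℏ/(2ΔE)

Converting energy:
ΔE = 594.0 MeV = 9.517e-11 J

Δt_max = (1.055e-34 J·s) / (2 × 9.517e-11 J)
Δt_max = 5.541e-25 s = 5.541 × 10^-25 s

Virtual particles with higher borrowed energy exist for shorter times.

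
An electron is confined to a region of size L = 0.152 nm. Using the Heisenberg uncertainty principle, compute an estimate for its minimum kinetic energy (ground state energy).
412.264 meV

Using the uncertainty principle to estimate ground state energy:

1. The position uncertainty is approximately the confinement size:
   Δx ≈ L = 1.520e-10 m

2. From ΔxΔp ≥ ℏ/2, the minimum momentum uncertainty is:
   Δp ≈ ℏ/(2L) = 3.469e-25 kg·m/s

3. The kinetic energy is approximately:
   KE ≈ (Δp)²/(2m) = (3.469e-25)²/(2 × 9.109e-31 kg)
   KE ≈ 6.605e-20 J = 412.264 meV

This is an order-of-magnitude estimate of the ground state energy.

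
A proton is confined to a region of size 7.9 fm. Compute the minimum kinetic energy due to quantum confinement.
83.119 keV

Using the uncertainty principle:

1. Position uncertainty: Δx ≈ 7.900e-15 m
2. Minimum momentum uncertainty: Δp = ℏ/(2Δx) = 6.675e-21 kg·m/s
3. Minimum kinetic energy:
   KE = (Δp)²/(2m) = (6.675e-21)²/(2 × 1.673e-27 kg)
   KE = 1.332e-14 J = 83.119 keV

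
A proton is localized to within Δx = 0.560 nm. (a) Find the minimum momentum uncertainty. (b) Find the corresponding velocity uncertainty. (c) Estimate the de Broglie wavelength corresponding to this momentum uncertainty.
(a) Δp_min = 9.416 × 10^-26 kg·m/s
(b) Δv_min = 56.294 m/s
(c) λ_dB = 7.037 nm

Step-by-step:

(a) From the uncertainty principle:
Δp_min = ℏ/(2Δx) = (1.055e-34 J·s)/(2 × 5.600e-10 m) = 9.416e-26 kg·m/s

(b) The velocity uncertainty:
Δv = Δp/m = (9.416e-26 kg·m/s)/(1.673e-27 kg) = 5.629e+01 m/s = 56.294 m/s

(c) The de Broglie wavelength for this momentum:
λ = h/p = (6.626e-34 J·s)/(9.416e-26 kg·m/s) = 7.037e-09 m = 7.037 nm

Note: The de Broglie wavelength is comparable to the localization size, as expected from wave-particle duality.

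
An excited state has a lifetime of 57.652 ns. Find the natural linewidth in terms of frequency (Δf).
1.380 MHz

Using the energy-time uncertainty principle and E = hf:
ΔEΔt ≥ ℏ/2
hΔf·Δt ≥ ℏ/2

The minimum frequency uncertainty is:
Δf = ℏ/(2hτ) = 1/(4πτ)
Δf = 1/(4π × 5.765e-08 s)
Δf = 1.380e+06 Hz = 1.380 MHz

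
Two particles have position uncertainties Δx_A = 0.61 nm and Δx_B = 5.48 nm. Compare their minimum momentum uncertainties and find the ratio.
Particle A has the larger minimum momentum uncertainty, by a factor of 8.98.

For each particle, the minimum momentum uncertainty is Δp_min = ℏ/(2Δx):

Particle A: Δp_A = ℏ/(2×6.100e-10 m) = 8.644e-26 kg·m/s
Particle B: Δp_B = ℏ/(2×5.480e-09 m) = 9.622e-27 kg·m/s

Ratio: Δp_A/Δp_B = 8.98

Since Δp_min ∝ 1/Δx, the particle with smaller position uncertainty (A) has larger momentum uncertainty.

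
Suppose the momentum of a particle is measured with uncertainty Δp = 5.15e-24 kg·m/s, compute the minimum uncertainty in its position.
10.239 pm

Using the Heisenberg uncertainty principle:
ΔxΔp ≥ ℏ/2

The minimum uncertainty in position is:
Δx_min = ℏ/(2Δp)
Δx_min = (1.055e-34 J·s) / (2 × 5.150e-24 kg·m/s)
Δx_min = 1.024e-11 m = 10.239 pm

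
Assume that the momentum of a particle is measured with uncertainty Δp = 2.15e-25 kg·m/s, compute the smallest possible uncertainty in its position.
245.249 pm

Using the Heisenberg uncertainty principle:
ΔxΔp ≥ ℏ/2

The minimum uncertainty in position is:
Δx_min = ℏ/(2Δp)
Δx_min = (1.055e-34 J·s) / (2 × 2.150e-25 kg·m/s)
Δx_min = 2.452e-10 m = 245.249 pm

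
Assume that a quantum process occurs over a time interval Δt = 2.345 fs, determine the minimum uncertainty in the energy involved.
140.344 meV

Using the energy-time uncertainty principle:
ΔEΔt ≥ ℏ/2

The minimum uncertainty in energy is:
ΔE_min = ℏ/(2Δt)
ΔE_min = (1.055e-34 J·s) / (2 × 2.345e-15 s)
ΔE_min = 2.249e-20 J = 140.344 meV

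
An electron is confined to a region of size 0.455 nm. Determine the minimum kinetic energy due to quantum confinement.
46.009 meV

Using the uncertainty principle:

1. Position uncertainty: Δx ≈ 4.550e-10 m
2. Minimum momentum uncertainty: Δp = ℏ/(2Δx) = 1.159e-25 kg·m/s
3. Minimum kinetic energy:
   KE = (Δp)²/(2m) = (1.159e-25)²/(2 × 9.109e-31 kg)
   KE = 7.371e-21 J = 46.009 meV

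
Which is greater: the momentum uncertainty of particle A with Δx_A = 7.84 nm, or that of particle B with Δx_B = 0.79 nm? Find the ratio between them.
Particle B has the larger minimum momentum uncertainty, by a factor of 9.92.

For each particle, the minimum momentum uncertainty is Δp_min = ℏ/(2Δx):

Particle A: Δp_A = ℏ/(2×7.840e-09 m) = 6.726e-27 kg·m/s
Particle B: Δp_B = ℏ/(2×7.900e-10 m) = 6.675e-26 kg·m/s

Ratio: Δp_B/Δp_A = 9.92

Since Δp_min ∝ 1/Δx, the particle with smaller position uncertainty (B) has larger momentum uncertainty.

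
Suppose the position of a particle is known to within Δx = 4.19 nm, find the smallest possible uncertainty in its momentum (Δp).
1.258 × 10^-26 kg·m/s

Using the Heisenberg uncertainty principle:
ΔxΔp ≥ ℏ/2

The minimum uncertainty in momentum is:
Δp_min = ℏ/(2Δx)
Δp_min = (1.055e-34 J·s) / (2 × 4.190e-09 m)
Δp_min = 1.258e-26 kg·m/s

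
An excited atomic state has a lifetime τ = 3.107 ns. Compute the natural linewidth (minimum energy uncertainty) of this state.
105.924 neV

Using the energy-time uncertainty principle:
ΔEΔt ≥ ℏ/2

The lifetime τ represents the time uncertainty Δt.
The natural linewidth (minimum energy uncertainty) is:

ΔE = ℏ/(2τ)
ΔE = (1.055e-34 J·s) / (2 × 3.107e-09 s)
ΔE = 1.697e-26 J = 105.924 neV

This natural linewidth limits the precision of spectroscopic measurements.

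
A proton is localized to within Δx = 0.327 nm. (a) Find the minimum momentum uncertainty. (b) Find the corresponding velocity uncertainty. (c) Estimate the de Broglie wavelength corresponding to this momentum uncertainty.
(a) Δp_min = 1.612 × 10^-25 kg·m/s
(b) Δv_min = 96.405 m/s
(c) λ_dB = 4.109 nm

Step-by-step:

(a) From the uncertainty principle:
Δp_min = ℏ/(2Δx) = (1.055e-34 J·s)/(2 × 3.270e-10 m) = 1.612e-25 kg·m/s

(b) The velocity uncertainty:
Δv = Δp/m = (1.612e-25 kg·m/s)/(1.673e-27 kg) = 9.641e+01 m/s = 96.405 m/s

(c) The de Broglie wavelength for this momentum:
λ = h/p = (6.626e-34 J·s)/(1.612e-25 kg·m/s) = 4.109e-09 m = 4.109 nm

Note: The de Broglie wavelength is comparable to the localization size, as expected from wave-particle duality.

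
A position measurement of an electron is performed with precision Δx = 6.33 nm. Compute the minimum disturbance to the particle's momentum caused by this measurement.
8.330 × 10^-27 kg·m/s

The uncertainty principle implies that measuring position disturbs momentum:
ΔxΔp ≥ ℏ/2

When we measure position with precision Δx, we necessarily introduce a momentum uncertainty:
Δp ≥ ℏ/(2Δx)
Δp_min = (1.055e-34 J·s) / (2 × 6.330e-09 m)
Δp_min = 8.330e-27 kg·m/s

The more precisely we measure position, the greater the momentum disturbance.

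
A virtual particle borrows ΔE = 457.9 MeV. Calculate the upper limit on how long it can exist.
7.187 × 10^-25 s

Using the energy-time uncertainty principle:
ΔEΔt ≥ ℏ/2

For a virtual particle borrowing energy ΔE, the maximum lifetime is:
Δt_max = ℏ/(2ΔE)

Converting energy:
ΔE = 457.9 MeV = 7.336e-11 J

Δt_max = (1.055e-34 J·s) / (2 × 7.336e-11 J)
Δt_max = 7.187e-25 s = 7.187 × 10^-25 s

Virtual particles with higher borrowed energy exist for shorter times.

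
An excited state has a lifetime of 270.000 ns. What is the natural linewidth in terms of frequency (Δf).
294.731 kHz

Using the energy-time uncertainty principle and E = hf:
ΔEΔt ≥ ℏ/2
hΔf·Δt ≥ ℏ/2

The minimum frequency uncertainty is:
Δf = ℏ/(2hτ) = 1/(4πτ)
Δf = 1/(4π × 2.700e-07 s)
Δf = 2.947e+05 Hz = 294.731 kHz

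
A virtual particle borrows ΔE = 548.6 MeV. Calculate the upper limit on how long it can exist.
5.999 × 10^-25 s

Using the energy-time uncertainty principle:
ΔEΔt ≥ ℏ/2

For a virtual particle borrowing energy ΔE, the maximum lifetime is:
Δt_max = ℏ/(2ΔE)

Converting energy:
ΔE = 548.6 MeV = 8.790e-11 J

Δt_max = (1.055e-34 J·s) / (2 × 8.790e-11 J)
Δt_max = 5.999e-25 s = 5.999 × 10^-25 s

Virtual particles with higher borrowed energy exist for shorter times.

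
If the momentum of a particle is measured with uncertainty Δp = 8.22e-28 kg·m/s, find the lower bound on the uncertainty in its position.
64.147 nm

Using the Heisenberg uncertainty principle:
ΔxΔp ≥ ℏ/2

The minimum uncertainty in position is:
Δx_min = ℏ/(2Δp)
Δx_min = (1.055e-34 J·s) / (2 × 8.220e-28 kg·m/s)
Δx_min = 6.415e-08 m = 64.147 nm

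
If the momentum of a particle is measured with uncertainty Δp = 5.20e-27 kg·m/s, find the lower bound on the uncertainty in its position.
10.140 nm

Using the Heisenberg uncertainty principle:
ΔxΔp ≥ ℏ/2

The minimum uncertainty in position is:
Δx_min = ℏ/(2Δp)
Δx_min = (1.055e-34 J·s) / (2 × 5.200e-27 kg·m/s)
Δx_min = 1.014e-08 m = 10.140 nm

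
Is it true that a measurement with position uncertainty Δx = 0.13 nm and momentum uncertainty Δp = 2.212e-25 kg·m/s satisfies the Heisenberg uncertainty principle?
No, it violates the uncertainty principle (impossible measurement).

Calculate the product ΔxΔp:
ΔxΔp = (1.300e-10 m) × (2.212e-25 kg·m/s)
ΔxΔp = 2.876e-35 J·s

Compare to the minimum allowed value ℏ/2:
ℏ/2 = 5.273e-35 J·s

Since ΔxΔp = 2.876e-35 J·s < 5.273e-35 J·s = ℏ/2,
the measurement violates the uncertainty principle.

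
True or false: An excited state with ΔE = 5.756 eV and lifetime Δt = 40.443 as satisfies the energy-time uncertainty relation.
No, it violates the uncertainty relation.

Calculate the product ΔEΔt:
ΔE = 5.756 eV = 9.222e-19 J
ΔEΔt = (9.222e-19 J) × (4.044e-17 s)
ΔEΔt = 3.730e-35 J·s

Compare to the minimum allowed value ℏ/2:
ℏ/2 = 5.273e-35 J·s

Since ΔEΔt = 3.730e-35 J·s < 5.273e-35 J·s = ℏ/2,
this violates the uncertainty relation.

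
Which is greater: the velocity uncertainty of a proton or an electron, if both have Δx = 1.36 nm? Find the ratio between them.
The electron has the larger minimum velocity uncertainty, by a ratio of 1836.2.

For both particles, Δp_min = ℏ/(2Δx) = 3.877e-26 kg·m/s (same for both).

The velocity uncertainty is Δv = Δp/m:
- proton: Δv = 3.877e-26 / 1.673e-27 = 2.318e+01 m/s = 23.180 m/s
- electron: Δv = 3.877e-26 / 9.109e-31 = 4.256e+04 m/s = 42.562 km/s

Ratio: 4.256e+04 / 2.318e+01 = 1836.2

The lighter particle has larger velocity uncertainty because Δv ∝ 1/m.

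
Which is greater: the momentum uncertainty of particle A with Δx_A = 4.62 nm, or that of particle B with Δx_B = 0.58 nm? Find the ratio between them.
Particle B has the larger minimum momentum uncertainty, by a factor of 7.97.

For each particle, the minimum momentum uncertainty is Δp_min = ℏ/(2Δx):

Particle A: Δp_A = ℏ/(2×4.620e-09 m) = 1.141e-26 kg·m/s
Particle B: Δp_B = ℏ/(2×5.800e-10 m) = 9.091e-26 kg·m/s

Ratio: Δp_B/Δp_A = 7.97

Since Δp_min ∝ 1/Δx, the particle with smaller position uncertainty (B) has larger momentum uncertainty.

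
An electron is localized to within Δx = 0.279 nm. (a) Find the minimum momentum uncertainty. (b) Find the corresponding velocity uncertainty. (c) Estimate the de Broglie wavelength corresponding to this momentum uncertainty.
(a) Δp_min = 1.890 × 10^-25 kg·m/s
(b) Δv_min = 207.469 km/s
(c) λ_dB = 3.506 nm

Step-by-step:

(a) From the uncertainty principle:
Δp_min = ℏ/(2Δx) = (1.055e-34 J·s)/(2 × 2.790e-10 m) = 1.890e-25 kg·m/s

(b) The velocity uncertainty:
Δv = Δp/m = (1.890e-25 kg·m/s)/(9.109e-31 kg) = 2.075e+05 m/s = 207.469 km/s

(c) The de Broglie wavelength for this momentum:
λ = h/p = (6.626e-34 J·s)/(1.890e-25 kg·m/s) = 3.506e-09 m = 3.506 nm

Note: The de Broglie wavelength is comparable to the localization size, as expected from wave-particle duality.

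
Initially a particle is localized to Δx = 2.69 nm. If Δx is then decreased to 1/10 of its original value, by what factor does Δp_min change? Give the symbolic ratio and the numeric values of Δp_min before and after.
Original Δp_min = 1.960 × 10^-26 kg·m/s; new Δp'_min = 1.960 × 10^-25 kg·m/s; ratio Δp'_min/Δp_min = 10.

From the uncertainty principle ΔxΔp ≥ ℏ/2, the minimum momentum uncertainty is Δp_min = ℏ/(2Δx).

Original (Δx = 2.69 nm = 2.690e-09 m):
Δp_min = (1.055e-34 J·s)/(2 × 2.690e-09 m) = 1.960e-26 kg·m/s

When Δx → (1/10)Δx:
Δp'_min = ℏ/(2 × (1/10)Δx) = 10 × ℏ/(2Δx) = 10 × Δp_min
Δp'_min = 10 × 1.960e-26 kg·m/s = 1.960e-25 kg·m/s

Since Δp_min ∝ 1/Δx, when Δx is decreased to 1/10 of its original value, Δp_min increases to 10 times its original value.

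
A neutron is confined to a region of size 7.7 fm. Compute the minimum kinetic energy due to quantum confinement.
87.372 keV

Using the uncertainty principle:

1. Position uncertainty: Δx ≈ 7.700e-15 m
2. Minimum momentum uncertainty: Δp = ℏ/(2Δx) = 6.848e-21 kg·m/s
3. Minimum kinetic energy:
   KE = (Δp)²/(2m) = (6.848e-21)²/(2 × 1.675e-27 kg)
   KE = 1.400e-14 J = 87.372 keV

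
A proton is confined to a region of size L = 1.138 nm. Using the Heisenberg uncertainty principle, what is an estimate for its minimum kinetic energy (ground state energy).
4.006 μeV

Using the uncertainty principle to estimate ground state energy:

1. The position uncertainty is approximately the confinement size:
   Δx ≈ L = 1.138e-09 m

2. From ΔxΔp ≥ ℏ/2, the minimum momentum uncertainty is:
   Δp ≈ ℏ/(2L) = 4.633e-26 kg·m/s

3. The kinetic energy is approximately:
   KE ≈ (Δp)²/(2m) = (4.633e-26)²/(2 × 1.673e-27 kg)
   KE ≈ 6.418e-25 J = 4.006 μeV

This is an order-of-magnitude estimate of the ground state energy.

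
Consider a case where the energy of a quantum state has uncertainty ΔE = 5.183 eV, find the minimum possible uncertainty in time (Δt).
63.497 as

Using the energy-time uncertainty principle:
ΔEΔt ≥ ℏ/2

The minimum uncertainty in time is:
Δt_min = ℏ/(2ΔE)
Δt_min = (1.055e-34 J·s) / (2 × 8.304e-19 J)
Δt_min = 6.350e-17 s = 63.497 as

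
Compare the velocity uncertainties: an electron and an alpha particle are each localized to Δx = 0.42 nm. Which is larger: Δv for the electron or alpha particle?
The electron has the larger minimum velocity uncertainty, by a ratio of 7294.3.

For both particles, Δp_min = ℏ/(2Δx) = 1.255e-25 kg·m/s (same for both).

The velocity uncertainty is Δv = Δp/m:
- electron: Δv = 1.255e-25 / 9.109e-31 = 1.378e+05 m/s = 137.819 km/s
- alpha particle: Δv = 1.255e-25 / 6.645e-27 = 1.889e+01 m/s = 18.894 m/s

Ratio: 1.378e+05 / 1.889e+01 = 7294.3

The lighter particle has larger velocity uncertainty because Δv ∝ 1/m.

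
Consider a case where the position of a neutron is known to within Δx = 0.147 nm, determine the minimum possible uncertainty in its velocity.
214.157 m/s

Using the Heisenberg uncertainty principle and Δp = mΔv:
ΔxΔp ≥ ℏ/2
Δx(mΔv) ≥ ℏ/2

The minimum uncertainty in velocity is:
Δv_min = ℏ/(2mΔx)
Δv_min = (1.055e-34 J·s) / (2 × 1.675e-27 kg × 1.470e-10 m)
Δv_min = 2.142e+02 m/s = 214.157 m/s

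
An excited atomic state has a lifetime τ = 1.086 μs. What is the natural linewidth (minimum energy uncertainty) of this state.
303.044 peV

Using the energy-time uncertainty principle:
ΔEΔt ≥ ℏ/2

The lifetime τ represents the time uncertainty Δt.
The natural linewidth (minimum energy uncertainty) is:

ΔE = ℏ/(2τ)
ΔE = (1.055e-34 J·s) / (2 × 1.086e-06 s)
ΔE = 4.855e-29 J = 303.044 peV

This natural linewidth limits the precision of spectroscopic measurements.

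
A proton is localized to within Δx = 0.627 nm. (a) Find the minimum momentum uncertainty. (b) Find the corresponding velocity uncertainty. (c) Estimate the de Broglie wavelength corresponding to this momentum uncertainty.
(a) Δp_min = 8.410 × 10^-26 kg·m/s
(b) Δv_min = 50.278 m/s
(c) λ_dB = 7.879 nm

Step-by-step:

(a) From the uncertainty principle:
Δp_min = ℏ/(2Δx) = (1.055e-34 J·s)/(2 × 6.270e-10 m) = 8.410e-26 kg·m/s

(b) The velocity uncertainty:
Δv = Δp/m = (8.410e-26 kg·m/s)/(1.673e-27 kg) = 5.028e+01 m/s = 50.278 m/s

(c) The de Broglie wavelength for this momentum:
λ = h/p = (6.626e-34 J·s)/(8.410e-26 kg·m/s) = 7.879e-09 m = 7.879 nm

Note: The de Broglie wavelength is comparable to the localization size, as expected from wave-particle duality.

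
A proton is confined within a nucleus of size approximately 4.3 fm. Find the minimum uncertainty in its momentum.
1.226 × 10^-20 kg·m/s

Using the Heisenberg uncertainty principle:
ΔxΔp ≥ ℏ/2

With Δx ≈ L = 4.300e-15 m (the confinement size):
Δp_min = ℏ/(2Δx)
Δp_min = (1.055e-34 J·s) / (2 × 4.300e-15 m)
Δp_min = 1.226e-20 kg·m/s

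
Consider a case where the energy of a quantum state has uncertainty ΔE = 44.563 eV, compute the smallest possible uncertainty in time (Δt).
7.385 as

Using the energy-time uncertainty principle:
ΔEΔt ≥ ℏ/2

The minimum uncertainty in time is:
Δt_min = ℏ/(2ΔE)
Δt_min = (1.055e-34 J·s) / (2 × 7.140e-18 J)
Δt_min = 7.385e-18 s = 7.385 as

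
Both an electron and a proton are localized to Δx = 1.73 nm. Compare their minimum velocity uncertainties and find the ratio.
The electron has the larger minimum velocity uncertainty, by a ratio of 1836.2.

For both particles, Δp_min = ℏ/(2Δx) = 3.048e-26 kg·m/s (same for both).

The velocity uncertainty is Δv = Δp/m:
- electron: Δv = 3.048e-26 / 9.109e-31 = 3.346e+04 m/s = 33.459 km/s
- proton: Δv = 3.048e-26 / 1.673e-27 = 1.822e+01 m/s = 18.222 m/s

Ratio: 3.346e+04 / 1.822e+01 = 1836.2

The lighter particle has larger velocity uncertainty because Δv ∝ 1/m.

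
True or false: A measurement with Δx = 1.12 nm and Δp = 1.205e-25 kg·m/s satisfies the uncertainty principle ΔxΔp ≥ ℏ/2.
Yes, it satisfies the uncertainty principle.

Calculate the product ΔxΔp:
ΔxΔp = (1.120e-09 m) × (1.205e-25 kg·m/s)
ΔxΔp = 1.350e-34 J·s

Compare to the minimum allowed value ℏ/2:
ℏ/2 = 5.273e-35 J·s

Since ΔxΔp = 1.350e-34 J·s ≥ 5.273e-35 J·s = ℏ/2,
the measurement satisfies the uncertainty principle.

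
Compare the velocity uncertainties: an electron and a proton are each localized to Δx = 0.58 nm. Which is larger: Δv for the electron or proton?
The electron has the larger minimum velocity uncertainty, by a ratio of 1836.2.

For both particles, Δp_min = ℏ/(2Δx) = 9.091e-26 kg·m/s (same for both).

The velocity uncertainty is Δv = Δp/m:
- electron: Δv = 9.091e-26 / 9.109e-31 = 9.980e+04 m/s = 99.800 km/s
- proton: Δv = 9.091e-26 / 1.673e-27 = 5.435e+01 m/s = 54.353 m/s

Ratio: 9.980e+04 / 5.435e+01 = 1836.2

The lighter particle has larger velocity uncertainty because Δv ∝ 1/m.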